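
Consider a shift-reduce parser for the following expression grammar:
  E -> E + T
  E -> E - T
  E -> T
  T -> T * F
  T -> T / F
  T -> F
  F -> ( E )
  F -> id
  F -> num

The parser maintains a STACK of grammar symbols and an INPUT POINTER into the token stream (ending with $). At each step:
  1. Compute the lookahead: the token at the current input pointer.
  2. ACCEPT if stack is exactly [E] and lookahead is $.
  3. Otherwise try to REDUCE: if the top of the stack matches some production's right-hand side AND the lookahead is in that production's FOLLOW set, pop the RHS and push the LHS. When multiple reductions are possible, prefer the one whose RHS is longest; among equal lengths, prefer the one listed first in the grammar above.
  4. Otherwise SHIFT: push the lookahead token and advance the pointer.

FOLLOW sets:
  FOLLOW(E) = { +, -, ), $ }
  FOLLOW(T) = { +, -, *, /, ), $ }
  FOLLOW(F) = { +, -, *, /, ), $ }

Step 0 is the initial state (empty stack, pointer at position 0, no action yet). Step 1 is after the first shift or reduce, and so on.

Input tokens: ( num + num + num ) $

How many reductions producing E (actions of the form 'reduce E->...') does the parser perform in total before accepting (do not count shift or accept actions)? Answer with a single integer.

Answer: 4

Derivation:
Step 1: shift (. Stack=[(] ptr=1 lookahead=num remaining=[num + num + num ) $]
Step 2: shift num. Stack=[( num] ptr=2 lookahead=+ remaining=[+ num + num ) $]
Step 3: reduce F->num. Stack=[( F] ptr=2 lookahead=+ remaining=[+ num + num ) $]
Step 4: reduce T->F. Stack=[( T] ptr=2 lookahead=+ remaining=[+ num + num ) $]
Step 5: reduce E->T. Stack=[( E] ptr=2 lookahead=+ remaining=[+ num + num ) $]
Step 6: shift +. Stack=[( E +] ptr=3 lookahead=num remaining=[num + num ) $]
Step 7: shift num. Stack=[( E + num] ptr=4 lookahead=+ remaining=[+ num ) $]
Step 8: reduce F->num. Stack=[( E + F] ptr=4 lookahead=+ remaining=[+ num ) $]
Step 9: reduce T->F. Stack=[( E + T] ptr=4 lookahead=+ remaining=[+ num ) $]
Step 10: reduce E->E + T. Stack=[( E] ptr=4 lookahead=+ remaining=[+ num ) $]
Step 11: shift +. Stack=[( E +] ptr=5 lookahead=num remaining=[num ) $]
Step 12: shift num. Stack=[( E + num] ptr=6 lookahead=) remaining=[) $]
Step 13: reduce F->num. Stack=[( E + F] ptr=6 lookahead=) remaining=[) $]
Step 14: reduce T->F. Stack=[( E + T] ptr=6 lookahead=) remaining=[) $]
Step 15: reduce E->E + T. Stack=[( E] ptr=6 lookahead=) remaining=[) $]
Step 16: shift ). Stack=[( E )] ptr=7 lookahead=$ remaining=[$]
Step 17: reduce F->( E ). Stack=[F] ptr=7 lookahead=$ remaining=[$]
Step 18: reduce T->F. Stack=[T] ptr=7 lookahead=$ remaining=[$]
Step 19: reduce E->T. Stack=[E] ptr=7 lookahead=$ remaining=[$]
Step 20: accept. Stack=[E] ptr=7 lookahead=$ remaining=[$]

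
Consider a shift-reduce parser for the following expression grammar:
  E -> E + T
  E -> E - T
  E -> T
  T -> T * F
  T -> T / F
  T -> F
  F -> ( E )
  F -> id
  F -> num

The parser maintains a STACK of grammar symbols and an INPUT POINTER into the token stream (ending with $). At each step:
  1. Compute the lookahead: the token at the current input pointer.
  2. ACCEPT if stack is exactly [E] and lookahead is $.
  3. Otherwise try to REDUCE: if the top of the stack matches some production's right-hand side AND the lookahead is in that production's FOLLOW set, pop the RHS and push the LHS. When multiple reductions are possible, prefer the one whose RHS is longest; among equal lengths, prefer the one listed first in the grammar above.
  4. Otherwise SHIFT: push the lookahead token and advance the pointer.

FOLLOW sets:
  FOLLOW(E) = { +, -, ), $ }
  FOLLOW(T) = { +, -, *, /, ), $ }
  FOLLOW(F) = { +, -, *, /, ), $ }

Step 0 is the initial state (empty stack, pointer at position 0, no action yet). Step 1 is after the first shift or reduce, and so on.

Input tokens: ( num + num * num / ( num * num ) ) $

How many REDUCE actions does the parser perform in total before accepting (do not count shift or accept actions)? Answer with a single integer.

Answer: 18

Derivation:
Step 1: shift (. Stack=[(] ptr=1 lookahead=num remaining=[num + num * num / ( num * num ) ) $]
Step 2: shift num. Stack=[( num] ptr=2 lookahead=+ remaining=[+ num * num / ( num * num ) ) $]
Step 3: reduce F->num. Stack=[( F] ptr=2 lookahead=+ remaining=[+ num * num / ( num * num ) ) $]
Step 4: reduce T->F. Stack=[( T] ptr=2 lookahead=+ remaining=[+ num * num / ( num * num ) ) $]
Step 5: reduce E->T. Stack=[( E] ptr=2 lookahead=+ remaining=[+ num * num / ( num * num ) ) $]
Step 6: shift +. Stack=[( E +] ptr=3 lookahead=num remaining=[num * num / ( num * num ) ) $]
Step 7: shift num. Stack=[( E + num] ptr=4 lookahead=* remaining=[* num / ( num * num ) ) $]
Step 8: reduce F->num. Stack=[( E + F] ptr=4 lookahead=* remaining=[* num / ( num * num ) ) $]
Step 9: reduce T->F. Stack=[( E + T] ptr=4 lookahead=* remaining=[* num / ( num * num ) ) $]
Step 10: shift *. Stack=[( E + T *] ptr=5 lookahead=num remaining=[num / ( num * num ) ) $]
Step 11: shift num. Stack=[( E + T * num] ptr=6 lookahead=/ remaining=[/ ( num * num ) ) $]
Step 12: reduce F->num. Stack=[( E + T * F] ptr=6 lookahead=/ remaining=[/ ( num * num ) ) $]
Step 13: reduce T->T * F. Stack=[( E + T] ptr=6 lookahead=/ remaining=[/ ( num * num ) ) $]
Step 14: shift /. Stack=[( E + T /] ptr=7 lookahead=( remaining=[( num * num ) ) $]
Step 15: shift (. Stack=[( E + T / (] ptr=8 lookahead=num remaining=[num * num ) ) $]
Step 16: shift num. Stack=[( E + T / ( num] ptr=9 lookahead=* remaining=[* num ) ) $]
Step 17: reduce F->num. Stack=[( E + T / ( F] ptr=9 lookahead=* remaining=[* num ) ) $]
Step 18: reduce T->F. Stack=[( E + T / ( T] ptr=9 lookahead=* remaining=[* num ) ) $]
Step 19: shift *. Stack=[( E + T / ( T *] ptr=10 lookahead=num remaining=[num ) ) $]
Step 20: shift num. Stack=[( E + T / ( T * num] ptr=11 lookahead=) remaining=[) ) $]
Step 21: reduce F->num. Stack=[( E + T / ( T * F] ptr=11 lookahead=) remaining=[) ) $]
Step 22: reduce T->T * F. Stack=[( E + T / ( T] ptr=11 lookahead=) remaining=[) ) $]
Step 23: reduce E->T. Stack=[( E + T / ( E] ptr=11 lookahead=) remaining=[) ) $]
Step 24: shift ). Stack=[( E + T / ( E )] ptr=12 lookahead=) remaining=[) $]
Step 25: reduce F->( E ). Stack=[( E + T / F] ptr=12 lookahead=) remaining=[) $]
Step 26: reduce T->T / F. Stack=[( E + T] ptr=12 lookahead=) remaining=[) $]
Step 27: reduce E->E + T. Stack=[( E] ptr=12 lookahead=) remaining=[) $]
Step 28: shift ). Stack=[( E )] ptr=13 lookahead=$ remaining=[$]
Step 29: reduce F->( E ). Stack=[F] ptr=13 lookahead=$ remaining=[$]
Step 30: reduce T->F. Stack=[T] ptr=13 lookahead=$ remaining=[$]
Step 31: reduce E->T. Stack=[E] ptr=13 lookahead=$ remaining=[$]
Step 32: accept. Stack=[E] ptr=13 lookahead=$ remaining=[$]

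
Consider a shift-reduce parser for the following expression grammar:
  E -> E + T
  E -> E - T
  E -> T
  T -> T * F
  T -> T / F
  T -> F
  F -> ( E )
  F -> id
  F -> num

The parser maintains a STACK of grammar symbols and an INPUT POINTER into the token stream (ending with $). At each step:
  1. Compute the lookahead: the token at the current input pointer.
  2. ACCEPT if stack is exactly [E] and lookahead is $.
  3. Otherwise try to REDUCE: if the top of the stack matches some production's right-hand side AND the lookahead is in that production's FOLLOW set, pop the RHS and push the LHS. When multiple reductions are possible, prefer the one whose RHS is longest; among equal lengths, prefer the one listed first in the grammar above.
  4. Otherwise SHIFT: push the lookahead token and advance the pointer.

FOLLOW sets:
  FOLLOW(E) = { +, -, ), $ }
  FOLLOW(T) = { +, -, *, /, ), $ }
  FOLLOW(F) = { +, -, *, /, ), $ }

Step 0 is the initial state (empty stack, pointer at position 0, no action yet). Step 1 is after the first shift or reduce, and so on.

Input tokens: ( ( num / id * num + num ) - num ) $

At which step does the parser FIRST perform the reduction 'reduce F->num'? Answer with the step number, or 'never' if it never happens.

Answer: 4

Derivation:
Step 1: shift (. Stack=[(] ptr=1 lookahead=( remaining=[( num / id * num + num ) - num ) $]
Step 2: shift (. Stack=[( (] ptr=2 lookahead=num remaining=[num / id * num + num ) - num ) $]
Step 3: shift num. Stack=[( ( num] ptr=3 lookahead=/ remaining=[/ id * num + num ) - num ) $]
Step 4: reduce F->num. Stack=[( ( F] ptr=3 lookahead=/ remaining=[/ id * num + num ) - num ) $]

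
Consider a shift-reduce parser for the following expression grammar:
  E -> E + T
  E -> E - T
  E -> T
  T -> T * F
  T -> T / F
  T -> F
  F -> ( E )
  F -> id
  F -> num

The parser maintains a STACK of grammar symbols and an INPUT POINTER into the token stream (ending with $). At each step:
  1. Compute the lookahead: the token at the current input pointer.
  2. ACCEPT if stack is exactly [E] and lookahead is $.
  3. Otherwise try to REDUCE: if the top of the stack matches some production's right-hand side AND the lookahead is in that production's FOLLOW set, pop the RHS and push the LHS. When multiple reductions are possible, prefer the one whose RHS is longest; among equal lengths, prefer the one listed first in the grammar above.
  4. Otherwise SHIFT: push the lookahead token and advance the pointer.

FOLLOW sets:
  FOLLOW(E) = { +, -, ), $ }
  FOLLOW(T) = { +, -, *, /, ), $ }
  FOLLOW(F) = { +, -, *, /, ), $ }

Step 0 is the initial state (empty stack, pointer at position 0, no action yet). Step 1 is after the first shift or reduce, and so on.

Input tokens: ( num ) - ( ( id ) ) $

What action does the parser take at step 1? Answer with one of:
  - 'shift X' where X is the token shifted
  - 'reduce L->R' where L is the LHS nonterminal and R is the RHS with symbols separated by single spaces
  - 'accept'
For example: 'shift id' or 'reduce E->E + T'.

Step 1: shift (. Stack=[(] ptr=1 lookahead=num remaining=[num ) - ( ( id ) ) $]

Answer: shift (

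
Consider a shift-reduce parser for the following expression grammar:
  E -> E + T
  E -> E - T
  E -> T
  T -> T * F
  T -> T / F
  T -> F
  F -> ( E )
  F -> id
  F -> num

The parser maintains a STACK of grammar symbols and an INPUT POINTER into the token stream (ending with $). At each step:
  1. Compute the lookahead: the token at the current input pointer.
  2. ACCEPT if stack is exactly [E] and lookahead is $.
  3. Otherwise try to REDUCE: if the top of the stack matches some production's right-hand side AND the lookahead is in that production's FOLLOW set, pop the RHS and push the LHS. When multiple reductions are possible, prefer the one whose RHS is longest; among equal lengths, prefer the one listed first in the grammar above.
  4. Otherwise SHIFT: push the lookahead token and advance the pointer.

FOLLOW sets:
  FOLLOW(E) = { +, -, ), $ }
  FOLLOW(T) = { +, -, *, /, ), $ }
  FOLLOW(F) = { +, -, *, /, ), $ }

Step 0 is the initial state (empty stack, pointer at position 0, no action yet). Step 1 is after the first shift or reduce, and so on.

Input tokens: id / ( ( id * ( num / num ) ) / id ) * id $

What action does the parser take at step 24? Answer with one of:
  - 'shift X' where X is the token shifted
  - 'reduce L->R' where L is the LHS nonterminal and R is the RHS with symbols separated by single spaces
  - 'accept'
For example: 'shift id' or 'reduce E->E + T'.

Step 1: shift id. Stack=[id] ptr=1 lookahead=/ remaining=[/ ( ( id * ( num / num ) ) / id ) * id $]
Step 2: reduce F->id. Stack=[F] ptr=1 lookahead=/ remaining=[/ ( ( id * ( num / num ) ) / id ) * id $]
Step 3: reduce T->F. Stack=[T] ptr=1 lookahead=/ remaining=[/ ( ( id * ( num / num ) ) / id ) * id $]
Step 4: shift /. Stack=[T /] ptr=2 lookahead=( remaining=[( ( id * ( num / num ) ) / id ) * id $]
Step 5: shift (. Stack=[T / (] ptr=3 lookahead=( remaining=[( id * ( num / num ) ) / id ) * id $]
Step 6: shift (. Stack=[T / ( (] ptr=4 lookahead=id remaining=[id * ( num / num ) ) / id ) * id $]
Step 7: shift id. Stack=[T / ( ( id] ptr=5 lookahead=* remaining=[* ( num / num ) ) / id ) * id $]
Step 8: reduce F->id. Stack=[T / ( ( F] ptr=5 lookahead=* remaining=[* ( num / num ) ) / id ) * id $]
Step 9: reduce T->F. Stack=[T / ( ( T] ptr=5 lookahead=* remaining=[* ( num / num ) ) / id ) * id $]
Step 10: shift *. Stack=[T / ( ( T *] ptr=6 lookahead=( remaining=[( num / num ) ) / id ) * id $]
Step 11: shift (. Stack=[T / ( ( T * (] ptr=7 lookahead=num remaining=[num / num ) ) / id ) * id $]
Step 12: shift num. Stack=[T / ( ( T * ( num] ptr=8 lookahead=/ remaining=[/ num ) ) / id ) * id $]
Step 13: reduce F->num. Stack=[T / ( ( T * ( F] ptr=8 lookahead=/ remaining=[/ num ) ) / id ) * id $]
Step 14: reduce T->F. Stack=[T / ( ( T * ( T] ptr=8 lookahead=/ remaining=[/ num ) ) / id ) * id $]
Step 15: shift /. Stack=[T / ( ( T * ( T /] ptr=9 lookahead=num remaining=[num ) ) / id ) * id $]
Step 16: shift num. Stack=[T / ( ( T * ( T / num] ptr=10 lookahead=) remaining=[) ) / id ) * id $]
Step 17: reduce F->num. Stack=[T / ( ( T * ( T / F] ptr=10 lookahead=) remaining=[) ) / id ) * id $]
Step 18: reduce T->T / F. Stack=[T / ( ( T * ( T] ptr=10 lookahead=) remaining=[) ) / id ) * id $]
Step 19: reduce E->T. Stack=[T / ( ( T * ( E] ptr=10 lookahead=) remaining=[) ) / id ) * id $]
Step 20: shift ). Stack=[T / ( ( T * ( E )] ptr=11 lookahead=) remaining=[) / id ) * id $]
Step 21: reduce F->( E ). Stack=[T / ( ( T * F] ptr=11 lookahead=) remaining=[) / id ) * id $]
Step 22: reduce T->T * F. Stack=[T / ( ( T] ptr=11 lookahead=) remaining=[) / id ) * id $]
Step 23: reduce E->T. Stack=[T / ( ( E] ptr=11 lookahead=) remaining=[) / id ) * id $]
Step 24: shift ). Stack=[T / ( ( E )] ptr=12 lookahead=/ remaining=[/ id ) * id $]

Answer: shift )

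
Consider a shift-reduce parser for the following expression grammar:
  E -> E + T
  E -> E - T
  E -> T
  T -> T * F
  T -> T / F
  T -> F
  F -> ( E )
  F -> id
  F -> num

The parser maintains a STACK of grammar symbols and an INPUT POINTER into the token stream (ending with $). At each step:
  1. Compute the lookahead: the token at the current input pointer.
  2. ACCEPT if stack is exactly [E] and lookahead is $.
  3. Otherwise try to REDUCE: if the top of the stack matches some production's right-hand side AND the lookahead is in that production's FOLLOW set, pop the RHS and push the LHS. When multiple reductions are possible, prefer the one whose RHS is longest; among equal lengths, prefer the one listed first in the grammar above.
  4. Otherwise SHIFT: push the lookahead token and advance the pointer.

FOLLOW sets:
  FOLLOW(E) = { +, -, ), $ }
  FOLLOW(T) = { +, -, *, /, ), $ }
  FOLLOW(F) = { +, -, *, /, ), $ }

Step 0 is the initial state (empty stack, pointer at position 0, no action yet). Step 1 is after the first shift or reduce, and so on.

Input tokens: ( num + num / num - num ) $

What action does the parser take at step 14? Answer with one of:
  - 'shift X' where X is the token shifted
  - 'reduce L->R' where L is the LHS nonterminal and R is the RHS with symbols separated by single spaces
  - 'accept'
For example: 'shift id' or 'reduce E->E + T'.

Step 1: shift (. Stack=[(] ptr=1 lookahead=num remaining=[num + num / num - num ) $]
Step 2: shift num. Stack=[( num] ptr=2 lookahead=+ remaining=[+ num / num - num ) $]
Step 3: reduce F->num. Stack=[( F] ptr=2 lookahead=+ remaining=[+ num / num - num ) $]
Step 4: reduce T->F. Stack=[( T] ptr=2 lookahead=+ remaining=[+ num / num - num ) $]
Step 5: reduce E->T. Stack=[( E] ptr=2 lookahead=+ remaining=[+ num / num - num ) $]
Step 6: shift +. Stack=[( E +] ptr=3 lookahead=num remaining=[num / num - num ) $]
Step 7: shift num. Stack=[( E + num] ptr=4 lookahead=/ remaining=[/ num - num ) $]
Step 8: reduce F->num. Stack=[( E + F] ptr=4 lookahead=/ remaining=[/ num - num ) $]
Step 9: reduce T->F. Stack=[( E + T] ptr=4 lookahead=/ remaining=[/ num - num ) $]
Step 10: shift /. Stack=[( E + T /] ptr=5 lookahead=num remaining=[num - num ) $]
Step 11: shift num. Stack=[( E + T / num] ptr=6 lookahead=- remaining=[- num ) $]
Step 12: reduce F->num. Stack=[( E + T / F] ptr=6 lookahead=- remaining=[- num ) $]
Step 13: reduce T->T / F. Stack=[( E + T] ptr=6 lookahead=- remaining=[- num ) $]
Step 14: reduce E->E + T. Stack=[( E] ptr=6 lookahead=- remaining=[- num ) $]

Answer: reduce E->E + T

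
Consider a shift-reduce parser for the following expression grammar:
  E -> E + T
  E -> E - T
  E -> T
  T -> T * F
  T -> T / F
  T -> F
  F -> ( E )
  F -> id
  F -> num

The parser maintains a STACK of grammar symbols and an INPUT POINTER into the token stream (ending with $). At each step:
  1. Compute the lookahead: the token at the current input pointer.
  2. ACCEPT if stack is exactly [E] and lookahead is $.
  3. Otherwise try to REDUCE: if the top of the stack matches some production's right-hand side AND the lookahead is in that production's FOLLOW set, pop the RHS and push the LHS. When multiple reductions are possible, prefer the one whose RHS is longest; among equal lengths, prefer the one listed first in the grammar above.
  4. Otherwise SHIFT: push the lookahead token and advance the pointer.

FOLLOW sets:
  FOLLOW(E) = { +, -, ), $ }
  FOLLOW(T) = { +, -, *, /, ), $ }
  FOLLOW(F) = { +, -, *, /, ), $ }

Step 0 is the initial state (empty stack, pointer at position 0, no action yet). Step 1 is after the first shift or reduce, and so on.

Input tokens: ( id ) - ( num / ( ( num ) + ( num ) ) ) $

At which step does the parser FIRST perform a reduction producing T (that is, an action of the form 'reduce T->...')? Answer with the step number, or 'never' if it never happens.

Step 1: shift (. Stack=[(] ptr=1 lookahead=id remaining=[id ) - ( num / ( ( num ) + ( num ) ) ) $]
Step 2: shift id. Stack=[( id] ptr=2 lookahead=) remaining=[) - ( num / ( ( num ) + ( num ) ) ) $]
Step 3: reduce F->id. Stack=[( F] ptr=2 lookahead=) remaining=[) - ( num / ( ( num ) + ( num ) ) ) $]
Step 4: reduce T->F. Stack=[( T] ptr=2 lookahead=) remaining=[) - ( num / ( ( num ) + ( num ) ) ) $]

Answer: 4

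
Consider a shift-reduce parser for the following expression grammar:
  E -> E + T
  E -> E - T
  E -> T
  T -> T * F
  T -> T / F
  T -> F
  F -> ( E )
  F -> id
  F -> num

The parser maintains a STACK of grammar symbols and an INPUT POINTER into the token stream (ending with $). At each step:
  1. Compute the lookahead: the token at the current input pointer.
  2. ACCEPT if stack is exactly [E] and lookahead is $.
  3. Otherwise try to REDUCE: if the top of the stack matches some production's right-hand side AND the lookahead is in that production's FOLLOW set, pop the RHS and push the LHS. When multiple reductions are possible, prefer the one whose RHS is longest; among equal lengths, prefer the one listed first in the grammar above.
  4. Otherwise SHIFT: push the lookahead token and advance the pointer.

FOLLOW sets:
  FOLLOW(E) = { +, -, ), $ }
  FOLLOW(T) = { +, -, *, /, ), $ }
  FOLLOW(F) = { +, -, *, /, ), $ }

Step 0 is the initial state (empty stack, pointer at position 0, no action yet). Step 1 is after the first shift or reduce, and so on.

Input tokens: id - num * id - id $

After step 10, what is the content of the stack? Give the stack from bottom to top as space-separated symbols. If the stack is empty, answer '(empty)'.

Step 1: shift id. Stack=[id] ptr=1 lookahead=- remaining=[- num * id - id $]
Step 2: reduce F->id. Stack=[F] ptr=1 lookahead=- remaining=[- num * id - id $]
Step 3: reduce T->F. Stack=[T] ptr=1 lookahead=- remaining=[- num * id - id $]
Step 4: reduce E->T. Stack=[E] ptr=1 lookahead=- remaining=[- num * id - id $]
Step 5: shift -. Stack=[E -] ptr=2 lookahead=num remaining=[num * id - id $]
Step 6: shift num. Stack=[E - num] ptr=3 lookahead=* remaining=[* id - id $]
Step 7: reduce F->num. Stack=[E - F] ptr=3 lookahead=* remaining=[* id - id $]
Step 8: reduce T->F. Stack=[E - T] ptr=3 lookahead=* remaining=[* id - id $]
Step 9: shift *. Stack=[E - T *] ptr=4 lookahead=id remaining=[id - id $]
Step 10: shift id. Stack=[E - T * id] ptr=5 lookahead=- remaining=[- id $]

Answer: E - T * id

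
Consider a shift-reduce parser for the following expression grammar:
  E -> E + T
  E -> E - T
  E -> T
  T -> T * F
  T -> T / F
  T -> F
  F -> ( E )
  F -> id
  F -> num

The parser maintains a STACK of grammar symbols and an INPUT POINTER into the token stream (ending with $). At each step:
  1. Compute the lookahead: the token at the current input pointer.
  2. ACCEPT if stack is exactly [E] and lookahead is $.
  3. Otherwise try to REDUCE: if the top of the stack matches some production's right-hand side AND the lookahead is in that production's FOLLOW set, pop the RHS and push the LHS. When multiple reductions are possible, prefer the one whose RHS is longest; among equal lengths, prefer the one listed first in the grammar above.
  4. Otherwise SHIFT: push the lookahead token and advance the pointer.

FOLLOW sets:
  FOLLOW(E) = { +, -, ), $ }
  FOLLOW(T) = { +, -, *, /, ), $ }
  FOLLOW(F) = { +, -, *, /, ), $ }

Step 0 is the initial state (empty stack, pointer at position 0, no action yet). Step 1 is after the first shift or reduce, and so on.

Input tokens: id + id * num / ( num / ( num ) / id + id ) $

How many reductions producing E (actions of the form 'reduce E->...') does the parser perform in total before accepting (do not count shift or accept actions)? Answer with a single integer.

Answer: 5

Derivation:
Step 1: shift id. Stack=[id] ptr=1 lookahead=+ remaining=[+ id * num / ( num / ( num ) / id + id ) $]
Step 2: reduce F->id. Stack=[F] ptr=1 lookahead=+ remaining=[+ id * num / ( num / ( num ) / id + id ) $]
Step 3: reduce T->F. Stack=[T] ptr=1 lookahead=+ remaining=[+ id * num / ( num / ( num ) / id + id ) $]
Step 4: reduce E->T. Stack=[E] ptr=1 lookahead=+ remaining=[+ id * num / ( num / ( num ) / id + id ) $]
Step 5: shift +. Stack=[E +] ptr=2 lookahead=id remaining=[id * num / ( num / ( num ) / id + id ) $]
Step 6: shift id. Stack=[E + id] ptr=3 lookahead=* remaining=[* num / ( num / ( num ) / id + id ) $]
Step 7: reduce F->id. Stack=[E + F] ptr=3 lookahead=* remaining=[* num / ( num / ( num ) / id + id ) $]
Step 8: reduce T->F. Stack=[E + T] ptr=3 lookahead=* remaining=[* num / ( num / ( num ) / id + id ) $]
Step 9: shift *. Stack=[E + T *] ptr=4 lookahead=num remaining=[num / ( num / ( num ) / id + id ) $]
Step 10: shift num. Stack=[E + T * num] ptr=5 lookahead=/ remaining=[/ ( num / ( num ) / id + id ) $]
Step 11: reduce F->num. Stack=[E + T * F] ptr=5 lookahead=/ remaining=[/ ( num / ( num ) / id + id ) $]
Step 12: reduce T->T * F. Stack=[E + T] ptr=5 lookahead=/ remaining=[/ ( num / ( num ) / id + id ) $]
Step 13: shift /. Stack=[E + T /] ptr=6 lookahead=( remaining=[( num / ( num ) / id + id ) $]
Step 14: shift (. Stack=[E + T / (] ptr=7 lookahead=num remaining=[num / ( num ) / id + id ) $]
Step 15: shift num. Stack=[E + T / ( num] ptr=8 lookahead=/ remaining=[/ ( num ) / id + id ) $]
Step 16: reduce F->num. Stack=[E + T / ( F] ptr=8 lookahead=/ remaining=[/ ( num ) / id + id ) $]
Step 17: reduce T->F. Stack=[E + T / ( T] ptr=8 lookahead=/ remaining=[/ ( num ) / id + id ) $]
Step 18: shift /. Stack=[E + T / ( T /] ptr=9 lookahead=( remaining=[( num ) / id + id ) $]
Step 19: shift (. Stack=[E + T / ( T / (] ptr=10 lookahead=num remaining=[num ) / id + id ) $]
Step 20: shift num. Stack=[E + T / ( T / ( num] ptr=11 lookahead=) remaining=[) / id + id ) $]
Step 21: reduce F->num. Stack=[E + T / ( T / ( F] ptr=11 lookahead=) remaining=[) / id + id ) $]
Step 22: reduce T->F. Stack=[E + T / ( T / ( T] ptr=11 lookahead=) remaining=[) / id + id ) $]
Step 23: reduce E->T. Stack=[E + T / ( T / ( E] ptr=11 lookahead=) remaining=[) / id + id ) $]
Step 24: shift ). Stack=[E + T / ( T / ( E )] ptr=12 lookahead=/ remaining=[/ id + id ) $]
Step 25: reduce F->( E ). Stack=[E + T / ( T / F] ptr=12 lookahead=/ remaining=[/ id + id ) $]
Step 26: reduce T->T / F. Stack=[E + T / ( T] ptr=12 lookahead=/ remaining=[/ id + id ) $]
Step 27: shift /. Stack=[E + T / ( T /] ptr=13 lookahead=id remaining=[id + id ) $]
Step 28: shift id. Stack=[E + T / ( T / id] ptr=14 lookahead=+ remaining=[+ id ) $]
Step 29: reduce F->id. Stack=[E + T / ( T / F] ptr=14 lookahead=+ remaining=[+ id ) $]
Step 30: reduce T->T / F. Stack=[E + T / ( T] ptr=14 lookahead=+ remaining=[+ id ) $]
Step 31: reduce E->T. Stack=[E + T / ( E] ptr=14 lookahead=+ remaining=[+ id ) $]
Step 32: shift +. Stack=[E + T / ( E +] ptr=15 lookahead=id remaining=[id ) $]
Step 33: shift id. Stack=[E + T / ( E + id] ptr=16 lookahead=) remaining=[) $]
Step 34: reduce F->id. Stack=[E + T / ( E + F] ptr=16 lookahead=) remaining=[) $]
Step 35: reduce T->F. Stack=[E + T / ( E + T] ptr=16 lookahead=) remaining=[) $]
Step 36: reduce E->E + T. Stack=[E + T / ( E] ptr=16 lookahead=) remaining=[) $]
Step 37: shift ). Stack=[E + T / ( E )] ptr=17 lookahead=$ remaining=[$]
Step 38: reduce F->( E ). Stack=[E + T / F] ptr=17 lookahead=$ remaining=[$]
Step 39: reduce T->T / F. Stack=[E + T] ptr=17 lookahead=$ remaining=[$]
Step 40: reduce E->E + T. Stack=[E] ptr=17 lookahead=$ remaining=[$]
Step 41: accept. Stack=[E] ptr=17 lookahead=$ remaining=[$]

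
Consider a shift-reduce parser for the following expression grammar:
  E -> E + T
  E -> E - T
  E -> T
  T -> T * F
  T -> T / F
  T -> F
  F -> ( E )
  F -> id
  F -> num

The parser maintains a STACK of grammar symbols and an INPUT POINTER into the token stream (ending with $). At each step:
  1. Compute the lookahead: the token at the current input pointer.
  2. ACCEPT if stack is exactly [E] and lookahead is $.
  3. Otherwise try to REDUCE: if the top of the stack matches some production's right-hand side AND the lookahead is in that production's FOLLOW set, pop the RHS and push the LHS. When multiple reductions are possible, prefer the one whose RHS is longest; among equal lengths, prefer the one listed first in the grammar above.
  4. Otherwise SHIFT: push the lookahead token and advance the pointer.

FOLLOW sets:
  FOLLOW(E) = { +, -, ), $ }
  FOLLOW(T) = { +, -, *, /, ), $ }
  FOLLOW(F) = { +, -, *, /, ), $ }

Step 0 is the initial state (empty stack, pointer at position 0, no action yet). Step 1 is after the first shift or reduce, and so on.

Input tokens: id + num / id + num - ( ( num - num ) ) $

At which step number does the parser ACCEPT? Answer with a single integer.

Step 1: shift id. Stack=[id] ptr=1 lookahead=+ remaining=[+ num / id + num - ( ( num - num ) ) $]
Step 2: reduce F->id. Stack=[F] ptr=1 lookahead=+ remaining=[+ num / id + num - ( ( num - num ) ) $]
Step 3: reduce T->F. Stack=[T] ptr=1 lookahead=+ remaining=[+ num / id + num - ( ( num - num ) ) $]
Step 4: reduce E->T. Stack=[E] ptr=1 lookahead=+ remaining=[+ num / id + num - ( ( num - num ) ) $]
Step 5: shift +. Stack=[E +] ptr=2 lookahead=num remaining=[num / id + num - ( ( num - num ) ) $]
Step 6: shift num. Stack=[E + num] ptr=3 lookahead=/ remaining=[/ id + num - ( ( num - num ) ) $]
Step 7: reduce F->num. Stack=[E + F] ptr=3 lookahead=/ remaining=[/ id + num - ( ( num - num ) ) $]
Step 8: reduce T->F. Stack=[E + T] ptr=3 lookahead=/ remaining=[/ id + num - ( ( num - num ) ) $]
Step 9: shift /. Stack=[E + T /] ptr=4 lookahead=id remaining=[id + num - ( ( num - num ) ) $]
Step 10: shift id. Stack=[E + T / id] ptr=5 lookahead=+ remaining=[+ num - ( ( num - num ) ) $]
Step 11: reduce F->id. Stack=[E + T / F] ptr=5 lookahead=+ remaining=[+ num - ( ( num - num ) ) $]
Step 12: reduce T->T / F. Stack=[E + T] ptr=5 lookahead=+ remaining=[+ num - ( ( num - num ) ) $]
Step 13: reduce E->E + T. Stack=[E] ptr=5 lookahead=+ remaining=[+ num - ( ( num - num ) ) $]
Step 14: shift +. Stack=[E +] ptr=6 lookahead=num remaining=[num - ( ( num - num ) ) $]
Step 15: shift num. Stack=[E + num] ptr=7 lookahead=- remaining=[- ( ( num - num ) ) $]
Step 16: reduce F->num. Stack=[E + F] ptr=7 lookahead=- remaining=[- ( ( num - num ) ) $]
Step 17: reduce T->F. Stack=[E + T] ptr=7 lookahead=- remaining=[- ( ( num - num ) ) $]
Step 18: reduce E->E + T. Stack=[E] ptr=7 lookahead=- remaining=[- ( ( num - num ) ) $]
Step 19: shift -. Stack=[E -] ptr=8 lookahead=( remaining=[( ( num - num ) ) $]
Step 20: shift (. Stack=[E - (] ptr=9 lookahead=( remaining=[( num - num ) ) $]
Step 21: shift (. Stack=[E - ( (] ptr=10 lookahead=num remaining=[num - num ) ) $]
Step 22: shift num. Stack=[E - ( ( num] ptr=11 lookahead=- remaining=[- num ) ) $]
Step 23: reduce F->num. Stack=[E - ( ( F] ptr=11 lookahead=- remaining=[- num ) ) $]
Step 24: reduce T->F. Stack=[E - ( ( T] ptr=11 lookahead=- remaining=[- num ) ) $]
Step 25: reduce E->T. Stack=[E - ( ( E] ptr=11 lookahead=- remaining=[- num ) ) $]
Step 26: shift -. Stack=[E - ( ( E -] ptr=12 lookahead=num remaining=[num ) ) $]
Step 27: shift num. Stack=[E - ( ( E - num] ptr=13 lookahead=) remaining=[) ) $]
Step 28: reduce F->num. Stack=[E - ( ( E - F] ptr=13 lookahead=) remaining=[) ) $]
Step 29: reduce T->F. Stack=[E - ( ( E - T] ptr=13 lookahead=) remaining=[) ) $]
Step 30: reduce E->E - T. Stack=[E - ( ( E] ptr=13 lookahead=) remaining=[) ) $]
Step 31: shift ). Stack=[E - ( ( E )] ptr=14 lookahead=) remaining=[) $]
Step 32: reduce F->( E ). Stack=[E - ( F] ptr=14 lookahead=) remaining=[) $]
Step 33: reduce T->F. Stack=[E - ( T] ptr=14 lookahead=) remaining=[) $]
Step 34: reduce E->T. Stack=[E - ( E] ptr=14 lookahead=) remaining=[) $]
Step 35: shift ). Stack=[E - ( E )] ptr=15 lookahead=$ remaining=[$]
Step 36: reduce F->( E ). Stack=[E - F] ptr=15 lookahead=$ remaining=[$]
Step 37: reduce T->F. Stack=[E - T] ptr=15 lookahead=$ remaining=[$]
Step 38: reduce E->E - T. Stack=[E] ptr=15 lookahead=$ remaining=[$]
Step 39: accept. Stack=[E] ptr=15 lookahead=$ remaining=[$]

Answer: 39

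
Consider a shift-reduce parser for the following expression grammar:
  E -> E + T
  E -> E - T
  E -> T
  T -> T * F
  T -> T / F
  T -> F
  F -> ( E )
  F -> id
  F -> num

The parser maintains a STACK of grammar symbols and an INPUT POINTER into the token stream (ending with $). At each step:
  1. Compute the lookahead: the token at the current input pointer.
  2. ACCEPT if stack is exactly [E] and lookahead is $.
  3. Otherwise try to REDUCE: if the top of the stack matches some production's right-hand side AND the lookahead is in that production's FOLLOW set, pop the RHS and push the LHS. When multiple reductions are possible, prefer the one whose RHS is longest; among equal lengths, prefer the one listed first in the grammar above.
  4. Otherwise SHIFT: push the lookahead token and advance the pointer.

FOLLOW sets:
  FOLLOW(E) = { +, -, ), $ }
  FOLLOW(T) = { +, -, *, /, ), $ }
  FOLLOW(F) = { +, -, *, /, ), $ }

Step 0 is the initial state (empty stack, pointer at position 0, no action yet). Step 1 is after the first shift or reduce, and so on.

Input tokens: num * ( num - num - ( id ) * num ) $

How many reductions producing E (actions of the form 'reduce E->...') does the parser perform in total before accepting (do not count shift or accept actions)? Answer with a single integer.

Answer: 5

Derivation:
Step 1: shift num. Stack=[num] ptr=1 lookahead=* remaining=[* ( num - num - ( id ) * num ) $]
Step 2: reduce F->num. Stack=[F] ptr=1 lookahead=* remaining=[* ( num - num - ( id ) * num ) $]
Step 3: reduce T->F. Stack=[T] ptr=1 lookahead=* remaining=[* ( num - num - ( id ) * num ) $]
Step 4: shift *. Stack=[T *] ptr=2 lookahead=( remaining=[( num - num - ( id ) * num ) $]
Step 5: shift (. Stack=[T * (] ptr=3 lookahead=num remaining=[num - num - ( id ) * num ) $]
Step 6: shift num. Stack=[T * ( num] ptr=4 lookahead=- remaining=[- num - ( id ) * num ) $]
Step 7: reduce F->num. Stack=[T * ( F] ptr=4 lookahead=- remaining=[- num - ( id ) * num ) $]
Step 8: reduce T->F. Stack=[T * ( T] ptr=4 lookahead=- remaining=[- num - ( id ) * num ) $]
Step 9: reduce E->T. Stack=[T * ( E] ptr=4 lookahead=- remaining=[- num - ( id ) * num ) $]
Step 10: shift -. Stack=[T * ( E -] ptr=5 lookahead=num remaining=[num - ( id ) * num ) $]
Step 11: shift num. Stack=[T * ( E - num] ptr=6 lookahead=- remaining=[- ( id ) * num ) $]
Step 12: reduce F->num. Stack=[T * ( E - F] ptr=6 lookahead=- remaining=[- ( id ) * num ) $]
Step 13: reduce T->F. Stack=[T * ( E - T] ptr=6 lookahead=- remaining=[- ( id ) * num ) $]
Step 14: reduce E->E - T. Stack=[T * ( E] ptr=6 lookahead=- remaining=[- ( id ) * num ) $]
Step 15: shift -. Stack=[T * ( E -] ptr=7 lookahead=( remaining=[( id ) * num ) $]
Step 16: shift (. Stack=[T * ( E - (] ptr=8 lookahead=id remaining=[id ) * num ) $]
Step 17: shift id. Stack=[T * ( E - ( id] ptr=9 lookahead=) remaining=[) * num ) $]
Step 18: reduce F->id. Stack=[T * ( E - ( F] ptr=9 lookahead=) remaining=[) * num ) $]
Step 19: reduce T->F. Stack=[T * ( E - ( T] ptr=9 lookahead=) remaining=[) * num ) $]
Step 20: reduce E->T. Stack=[T * ( E - ( E] ptr=9 lookahead=) remaining=[) * num ) $]
Step 21: shift ). Stack=[T * ( E - ( E )] ptr=10 lookahead=* remaining=[* num ) $]
Step 22: reduce F->( E ). Stack=[T * ( E - F] ptr=10 lookahead=* remaining=[* num ) $]
Step 23: reduce T->F. Stack=[T * ( E - T] ptr=10 lookahead=* remaining=[* num ) $]
Step 24: shift *. Stack=[T * ( E - T *] ptr=11 lookahead=num remaining=[num ) $]
Step 25: shift num. Stack=[T * ( E - T * num] ptr=12 lookahead=) remaining=[) $]
Step 26: reduce F->num. Stack=[T * ( E - T * F] ptr=12 lookahead=) remaining=[) $]
Step 27: reduce T->T * F. Stack=[T * ( E - T] ptr=12 lookahead=) remaining=[) $]
Step 28: reduce E->E - T. Stack=[T * ( E] ptr=12 lookahead=) remaining=[) $]
Step 29: shift ). Stack=[T * ( E )] ptr=13 lookahead=$ remaining=[$]
Step 30: reduce F->( E ). Stack=[T * F] ptr=13 lookahead=$ remaining=[$]
Step 31: reduce T->T * F. Stack=[T] ptr=13 lookahead=$ remaining=[$]
Step 32: reduce E->T. Stack=[E] ptr=13 lookahead=$ remaining=[$]
Step 33: accept. Stack=[E] ptr=13 lookahead=$ remaining=[$]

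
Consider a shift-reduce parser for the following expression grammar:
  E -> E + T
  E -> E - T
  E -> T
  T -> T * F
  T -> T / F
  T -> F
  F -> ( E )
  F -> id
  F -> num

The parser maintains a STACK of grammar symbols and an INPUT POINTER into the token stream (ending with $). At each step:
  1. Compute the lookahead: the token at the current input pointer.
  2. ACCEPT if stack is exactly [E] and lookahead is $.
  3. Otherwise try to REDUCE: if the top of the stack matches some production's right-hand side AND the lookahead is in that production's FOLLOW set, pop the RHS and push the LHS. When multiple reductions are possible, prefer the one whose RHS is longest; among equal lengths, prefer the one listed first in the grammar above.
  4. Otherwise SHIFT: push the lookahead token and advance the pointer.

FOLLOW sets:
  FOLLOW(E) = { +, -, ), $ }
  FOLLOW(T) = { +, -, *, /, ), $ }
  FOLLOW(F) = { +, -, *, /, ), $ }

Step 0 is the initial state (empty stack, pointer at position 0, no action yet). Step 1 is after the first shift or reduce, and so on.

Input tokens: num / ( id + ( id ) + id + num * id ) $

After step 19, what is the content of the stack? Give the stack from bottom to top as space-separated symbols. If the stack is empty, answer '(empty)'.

Answer: T / ( E

Derivation:
Step 1: shift num. Stack=[num] ptr=1 lookahead=/ remaining=[/ ( id + ( id ) + id + num * id ) $]
Step 2: reduce F->num. Stack=[F] ptr=1 lookahead=/ remaining=[/ ( id + ( id ) + id + num * id ) $]
Step 3: reduce T->F. Stack=[T] ptr=1 lookahead=/ remaining=[/ ( id + ( id ) + id + num * id ) $]
Step 4: shift /. Stack=[T /] ptr=2 lookahead=( remaining=[( id + ( id ) + id + num * id ) $]
Step 5: shift (. Stack=[T / (] ptr=3 lookahead=id remaining=[id + ( id ) + id + num * id ) $]
Step 6: shift id. Stack=[T / ( id] ptr=4 lookahead=+ remaining=[+ ( id ) + id + num * id ) $]
Step 7: reduce F->id. Stack=[T / ( F] ptr=4 lookahead=+ remaining=[+ ( id ) + id + num * id ) $]
Step 8: reduce T->F. Stack=[T / ( T] ptr=4 lookahead=+ remaining=[+ ( id ) + id + num * id ) $]
Step 9: reduce E->T. Stack=[T / ( E] ptr=4 lookahead=+ remaining=[+ ( id ) + id + num * id ) $]
Step 10: shift +. Stack=[T / ( E +] ptr=5 lookahead=( remaining=[( id ) + id + num * id ) $]
Step 11: shift (. Stack=[T / ( E + (] ptr=6 lookahead=id remaining=[id ) + id + num * id ) $]
Step 12: shift id. Stack=[T / ( E + ( id] ptr=7 lookahead=) remaining=[) + id + num * id ) $]
Step 13: reduce F->id. Stack=[T / ( E + ( F] ptr=7 lookahead=) remaining=[) + id + num * id ) $]
Step 14: reduce T->F. Stack=[T / ( E + ( T] ptr=7 lookahead=) remaining=[) + id + num * id ) $]
Step 15: reduce E->T. Stack=[T / ( E + ( E] ptr=7 lookahead=) remaining=[) + id + num * id ) $]
Step 16: shift ). Stack=[T / ( E + ( E )] ptr=8 lookahead=+ remaining=[+ id + num * id ) $]
Step 17: reduce F->( E ). Stack=[T / ( E + F] ptr=8 lookahead=+ remaining=[+ id + num * id ) $]
Step 18: reduce T->F. Stack=[T / ( E + T] ptr=8 lookahead=+ remaining=[+ id + num * id ) $]
Step 19: reduce E->E + T. Stack=[T / ( E] ptr=8 lookahead=+ remaining=[+ id + num * id ) $]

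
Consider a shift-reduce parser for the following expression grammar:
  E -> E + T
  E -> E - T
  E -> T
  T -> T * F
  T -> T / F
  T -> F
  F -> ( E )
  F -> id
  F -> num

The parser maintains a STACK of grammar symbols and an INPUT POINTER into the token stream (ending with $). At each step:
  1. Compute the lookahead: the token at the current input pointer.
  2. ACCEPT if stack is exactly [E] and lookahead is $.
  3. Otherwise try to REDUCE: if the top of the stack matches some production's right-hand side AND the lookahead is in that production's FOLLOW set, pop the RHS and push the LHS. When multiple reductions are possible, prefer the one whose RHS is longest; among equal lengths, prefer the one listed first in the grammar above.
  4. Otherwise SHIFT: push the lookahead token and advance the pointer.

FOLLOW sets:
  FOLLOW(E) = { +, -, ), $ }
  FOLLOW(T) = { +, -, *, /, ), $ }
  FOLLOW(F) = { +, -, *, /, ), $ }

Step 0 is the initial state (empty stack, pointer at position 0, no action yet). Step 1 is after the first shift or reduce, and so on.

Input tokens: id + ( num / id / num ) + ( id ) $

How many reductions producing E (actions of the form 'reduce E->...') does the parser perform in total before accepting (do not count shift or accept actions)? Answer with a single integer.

Step 1: shift id. Stack=[id] ptr=1 lookahead=+ remaining=[+ ( num / id / num ) + ( id ) $]
Step 2: reduce F->id. Stack=[F] ptr=1 lookahead=+ remaining=[+ ( num / id / num ) + ( id ) $]
Step 3: reduce T->F. Stack=[T] ptr=1 lookahead=+ remaining=[+ ( num / id / num ) + ( id ) $]
Step 4: reduce E->T. Stack=[E] ptr=1 lookahead=+ remaining=[+ ( num / id / num ) + ( id ) $]
Step 5: shift +. Stack=[E +] ptr=2 lookahead=( remaining=[( num / id / num ) + ( id ) $]
Step 6: shift (. Stack=[E + (] ptr=3 lookahead=num remaining=[num / id / num ) + ( id ) $]
Step 7: shift num. Stack=[E + ( num] ptr=4 lookahead=/ remaining=[/ id / num ) + ( id ) $]
Step 8: reduce F->num. Stack=[E + ( F] ptr=4 lookahead=/ remaining=[/ id / num ) + ( id ) $]
Step 9: reduce T->F. Stack=[E + ( T] ptr=4 lookahead=/ remaining=[/ id / num ) + ( id ) $]
Step 10: shift /. Stack=[E + ( T /] ptr=5 lookahead=id remaining=[id / num ) + ( id ) $]
Step 11: shift id. Stack=[E + ( T / id] ptr=6 lookahead=/ remaining=[/ num ) + ( id ) $]
Step 12: reduce F->id. Stack=[E + ( T / F] ptr=6 lookahead=/ remaining=[/ num ) + ( id ) $]
Step 13: reduce T->T / F. Stack=[E + ( T] ptr=6 lookahead=/ remaining=[/ num ) + ( id ) $]
Step 14: shift /. Stack=[E + ( T /] ptr=7 lookahead=num remaining=[num ) + ( id ) $]
Step 15: shift num. Stack=[E + ( T / num] ptr=8 lookahead=) remaining=[) + ( id ) $]
Step 16: reduce F->num. Stack=[E + ( T / F] ptr=8 lookahead=) remaining=[) + ( id ) $]
Step 17: reduce T->T / F. Stack=[E + ( T] ptr=8 lookahead=) remaining=[) + ( id ) $]
Step 18: reduce E->T. Stack=[E + ( E] ptr=8 lookahead=) remaining=[) + ( id ) $]
Step 19: shift ). Stack=[E + ( E )] ptr=9 lookahead=+ remaining=[+ ( id ) $]
Step 20: reduce F->( E ). Stack=[E + F] ptr=9 lookahead=+ remaining=[+ ( id ) $]
Step 21: reduce T->F. Stack=[E + T] ptr=9 lookahead=+ remaining=[+ ( id ) $]
Step 22: reduce E->E + T. Stack=[E] ptr=9 lookahead=+ remaining=[+ ( id ) $]
Step 23: shift +. Stack=[E +] ptr=10 lookahead=( remaining=[( id ) $]
Step 24: shift (. Stack=[E + (] ptr=11 lookahead=id remaining=[id ) $]
Step 25: shift id. Stack=[E + ( id] ptr=12 lookahead=) remaining=[) $]
Step 26: reduce F->id. Stack=[E + ( F] ptr=12 lookahead=) remaining=[) $]
Step 27: reduce T->F. Stack=[E + ( T] ptr=12 lookahead=) remaining=[) $]
Step 28: reduce E->T. Stack=[E + ( E] ptr=12 lookahead=) remaining=[) $]
Step 29: shift ). Stack=[E + ( E )] ptr=13 lookahead=$ remaining=[$]
Step 30: reduce F->( E ). Stack=[E + F] ptr=13 lookahead=$ remaining=[$]
Step 31: reduce T->F. Stack=[E + T] ptr=13 lookahead=$ remaining=[$]
Step 32: reduce E->E + T. Stack=[E] ptr=13 lookahead=$ remaining=[$]
Step 33: accept. Stack=[E] ptr=13 lookahead=$ remaining=[$]

Answer: 5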